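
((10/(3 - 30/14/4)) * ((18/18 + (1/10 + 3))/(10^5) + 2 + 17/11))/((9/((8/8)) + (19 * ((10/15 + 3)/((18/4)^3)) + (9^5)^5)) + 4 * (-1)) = 199019301453/9930521336694166193626460850250000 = 0.00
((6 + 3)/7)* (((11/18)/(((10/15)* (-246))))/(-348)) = 11/799008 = 0.00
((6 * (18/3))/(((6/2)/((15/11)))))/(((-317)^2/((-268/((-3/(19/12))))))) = 25460/1105379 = 0.02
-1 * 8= -8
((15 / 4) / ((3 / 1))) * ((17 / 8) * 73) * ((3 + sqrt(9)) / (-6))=-193.91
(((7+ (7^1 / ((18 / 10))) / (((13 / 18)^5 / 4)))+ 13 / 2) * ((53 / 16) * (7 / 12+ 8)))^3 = 18288490081.64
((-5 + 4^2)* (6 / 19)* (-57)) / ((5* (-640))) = 0.06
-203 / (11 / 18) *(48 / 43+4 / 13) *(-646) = 1878945264 / 6149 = 305569.24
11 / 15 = 0.73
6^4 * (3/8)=486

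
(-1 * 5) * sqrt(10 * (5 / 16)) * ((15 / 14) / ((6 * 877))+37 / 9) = -22715425 * sqrt(2) / 884016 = -36.34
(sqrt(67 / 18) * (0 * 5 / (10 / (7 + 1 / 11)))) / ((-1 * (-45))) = 0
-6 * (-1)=6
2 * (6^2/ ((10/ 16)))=576/ 5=115.20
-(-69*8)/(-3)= -184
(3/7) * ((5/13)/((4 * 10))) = 3/728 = 0.00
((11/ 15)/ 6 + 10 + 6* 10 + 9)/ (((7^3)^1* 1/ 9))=7121/ 3430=2.08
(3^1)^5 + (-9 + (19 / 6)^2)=8785 / 36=244.03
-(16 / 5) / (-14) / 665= 8 / 23275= 0.00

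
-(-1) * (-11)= -11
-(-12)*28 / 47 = 336 / 47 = 7.15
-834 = -834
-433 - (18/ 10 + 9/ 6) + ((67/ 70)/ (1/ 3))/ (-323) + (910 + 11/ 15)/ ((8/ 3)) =-1714451/ 18088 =-94.78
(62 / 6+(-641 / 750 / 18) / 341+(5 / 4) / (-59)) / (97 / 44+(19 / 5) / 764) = 267477193223 / 57311440650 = 4.67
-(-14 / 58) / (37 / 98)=686 / 1073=0.64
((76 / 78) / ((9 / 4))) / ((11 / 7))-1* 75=-288511 / 3861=-74.72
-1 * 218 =-218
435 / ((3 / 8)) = 1160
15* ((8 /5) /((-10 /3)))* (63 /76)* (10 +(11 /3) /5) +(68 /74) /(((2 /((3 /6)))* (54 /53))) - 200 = -500786309 /1898100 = -263.84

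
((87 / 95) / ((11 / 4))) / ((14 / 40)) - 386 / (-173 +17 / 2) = 32396 / 9823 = 3.30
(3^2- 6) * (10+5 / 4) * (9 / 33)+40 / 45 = 3997 / 396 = 10.09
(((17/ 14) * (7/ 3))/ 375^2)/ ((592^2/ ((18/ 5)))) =17/ 82140000000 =0.00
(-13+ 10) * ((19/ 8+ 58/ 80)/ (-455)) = 93/ 4550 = 0.02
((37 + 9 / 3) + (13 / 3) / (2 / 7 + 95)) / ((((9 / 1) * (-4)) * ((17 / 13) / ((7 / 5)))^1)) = -1.19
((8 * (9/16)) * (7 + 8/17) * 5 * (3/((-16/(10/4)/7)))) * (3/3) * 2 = -600075/544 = -1103.08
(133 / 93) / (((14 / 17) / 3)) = 323 / 62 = 5.21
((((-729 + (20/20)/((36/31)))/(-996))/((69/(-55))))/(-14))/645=288343/4468159584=0.00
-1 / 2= -0.50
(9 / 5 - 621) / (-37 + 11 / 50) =10320 / 613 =16.84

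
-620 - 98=-718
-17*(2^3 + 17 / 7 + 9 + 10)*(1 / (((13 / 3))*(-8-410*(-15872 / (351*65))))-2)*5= 4428186197 / 885500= 5000.77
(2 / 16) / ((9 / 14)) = 7 / 36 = 0.19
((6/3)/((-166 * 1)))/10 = -1/830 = -0.00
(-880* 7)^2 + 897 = 37946497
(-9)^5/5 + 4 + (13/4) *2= -117993/10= -11799.30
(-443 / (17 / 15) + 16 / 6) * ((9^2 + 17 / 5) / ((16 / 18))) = -12532767 / 340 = -36861.08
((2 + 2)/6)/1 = 2/3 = 0.67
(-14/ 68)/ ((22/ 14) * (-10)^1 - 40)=49/ 13260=0.00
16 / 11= 1.45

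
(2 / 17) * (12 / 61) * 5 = 0.12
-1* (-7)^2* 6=-294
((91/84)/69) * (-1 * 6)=-13/138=-0.09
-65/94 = -0.69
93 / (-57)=-31 / 19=-1.63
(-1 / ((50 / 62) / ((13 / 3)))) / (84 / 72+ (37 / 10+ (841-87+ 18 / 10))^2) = -0.00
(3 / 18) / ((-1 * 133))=-1 / 798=-0.00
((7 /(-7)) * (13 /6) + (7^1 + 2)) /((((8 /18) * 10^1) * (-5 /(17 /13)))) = -2091 /5200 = -0.40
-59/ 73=-0.81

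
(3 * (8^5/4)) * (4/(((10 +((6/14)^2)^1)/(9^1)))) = 43352064/499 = 86877.88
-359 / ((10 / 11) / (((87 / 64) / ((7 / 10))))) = -343563 / 448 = -766.88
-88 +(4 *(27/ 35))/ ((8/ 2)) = -3053/ 35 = -87.23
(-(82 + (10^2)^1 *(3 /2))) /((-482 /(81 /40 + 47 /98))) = 142361 /118090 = 1.21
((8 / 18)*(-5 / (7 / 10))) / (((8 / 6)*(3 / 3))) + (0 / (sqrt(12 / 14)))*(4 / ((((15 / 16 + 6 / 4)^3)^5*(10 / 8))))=-2.38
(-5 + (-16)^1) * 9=-189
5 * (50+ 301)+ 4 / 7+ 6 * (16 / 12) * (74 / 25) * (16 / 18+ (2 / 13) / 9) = 36384589 / 20475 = 1777.03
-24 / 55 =-0.44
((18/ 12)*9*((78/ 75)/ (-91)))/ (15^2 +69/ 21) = -27/ 39950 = -0.00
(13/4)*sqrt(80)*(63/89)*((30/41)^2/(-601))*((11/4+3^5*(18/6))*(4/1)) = -53.65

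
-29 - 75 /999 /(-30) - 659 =-1374619 /1998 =-688.00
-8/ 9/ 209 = -8/ 1881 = -0.00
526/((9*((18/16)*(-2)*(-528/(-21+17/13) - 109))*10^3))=16/50625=0.00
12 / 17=0.71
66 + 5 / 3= 203 / 3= 67.67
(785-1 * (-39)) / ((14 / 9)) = 3708 / 7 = 529.71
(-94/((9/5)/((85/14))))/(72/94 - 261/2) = 375530/153657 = 2.44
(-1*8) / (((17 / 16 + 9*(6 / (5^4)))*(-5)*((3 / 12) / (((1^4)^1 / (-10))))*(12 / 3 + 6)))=-640 / 11489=-0.06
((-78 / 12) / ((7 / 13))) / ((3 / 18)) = -507 / 7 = -72.43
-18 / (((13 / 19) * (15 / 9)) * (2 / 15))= -1539 / 13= -118.38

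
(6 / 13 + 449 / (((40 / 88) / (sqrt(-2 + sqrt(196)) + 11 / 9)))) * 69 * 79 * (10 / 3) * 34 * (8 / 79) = 8840316064 / 117 + 123593536 * sqrt(3) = 289628540.80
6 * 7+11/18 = 767/18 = 42.61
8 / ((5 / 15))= 24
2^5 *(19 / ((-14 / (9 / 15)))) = -912 / 35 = -26.06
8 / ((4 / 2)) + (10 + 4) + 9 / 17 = 315 / 17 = 18.53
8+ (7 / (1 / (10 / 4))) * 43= 1521 / 2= 760.50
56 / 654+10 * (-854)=-2792552 / 327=-8539.91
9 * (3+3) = 54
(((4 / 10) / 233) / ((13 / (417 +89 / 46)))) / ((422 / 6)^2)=173439 / 15508222535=0.00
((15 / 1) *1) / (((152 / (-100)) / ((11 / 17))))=-4125 / 646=-6.39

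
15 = 15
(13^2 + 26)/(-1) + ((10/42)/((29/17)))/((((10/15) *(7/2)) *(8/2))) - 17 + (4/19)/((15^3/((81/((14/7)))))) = -2861658021/13499500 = -211.98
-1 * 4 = -4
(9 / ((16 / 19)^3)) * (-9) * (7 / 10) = -3889053 / 40960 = -94.95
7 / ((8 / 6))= 5.25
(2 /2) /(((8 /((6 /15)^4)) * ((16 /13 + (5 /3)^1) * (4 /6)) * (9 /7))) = 91 /70625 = 0.00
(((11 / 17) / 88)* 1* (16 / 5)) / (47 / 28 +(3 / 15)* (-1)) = 56 / 3519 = 0.02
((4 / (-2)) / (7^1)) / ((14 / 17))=-17 / 49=-0.35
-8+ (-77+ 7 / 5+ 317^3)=159274647 / 5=31854929.40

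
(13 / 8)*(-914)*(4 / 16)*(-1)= 5941 / 16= 371.31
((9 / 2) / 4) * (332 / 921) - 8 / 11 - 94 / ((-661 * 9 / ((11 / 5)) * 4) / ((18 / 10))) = -17081458 / 55804925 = -0.31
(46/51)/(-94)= -0.01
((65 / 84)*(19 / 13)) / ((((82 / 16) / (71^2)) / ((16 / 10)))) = 1532464 / 861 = 1779.87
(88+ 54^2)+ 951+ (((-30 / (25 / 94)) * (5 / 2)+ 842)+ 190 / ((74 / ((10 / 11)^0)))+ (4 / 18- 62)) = 1483778 / 333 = 4455.79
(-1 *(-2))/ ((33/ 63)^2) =882/ 121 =7.29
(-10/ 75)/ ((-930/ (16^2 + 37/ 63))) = 3233/ 87885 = 0.04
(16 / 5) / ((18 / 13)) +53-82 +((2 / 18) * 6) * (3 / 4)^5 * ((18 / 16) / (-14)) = -68902949 / 2580480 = -26.70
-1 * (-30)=30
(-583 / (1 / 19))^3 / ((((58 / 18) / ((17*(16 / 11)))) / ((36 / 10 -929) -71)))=1506915564657563808 / 145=10392521135569405.57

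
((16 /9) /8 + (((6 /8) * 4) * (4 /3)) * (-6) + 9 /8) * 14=-317.14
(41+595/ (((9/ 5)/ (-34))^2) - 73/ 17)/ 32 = 73093511/ 11016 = 6635.21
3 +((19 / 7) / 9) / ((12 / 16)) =643 / 189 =3.40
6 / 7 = 0.86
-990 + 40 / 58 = -28690 / 29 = -989.31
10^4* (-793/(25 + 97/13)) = -51545000/211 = -244289.10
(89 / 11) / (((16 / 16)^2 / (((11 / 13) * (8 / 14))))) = 356 / 91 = 3.91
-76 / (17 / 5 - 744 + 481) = 190 / 649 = 0.29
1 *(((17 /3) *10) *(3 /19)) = 170 /19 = 8.95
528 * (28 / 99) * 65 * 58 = 1688960 / 3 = 562986.67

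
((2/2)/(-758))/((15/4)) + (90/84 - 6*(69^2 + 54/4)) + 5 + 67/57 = -14436440539/504070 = -28639.75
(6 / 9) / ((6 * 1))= 1 / 9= 0.11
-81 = -81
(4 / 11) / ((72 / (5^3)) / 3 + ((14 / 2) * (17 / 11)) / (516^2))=133128000 / 70306459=1.89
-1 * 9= -9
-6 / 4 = -3 / 2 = -1.50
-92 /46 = -2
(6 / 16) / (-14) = -3 / 112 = -0.03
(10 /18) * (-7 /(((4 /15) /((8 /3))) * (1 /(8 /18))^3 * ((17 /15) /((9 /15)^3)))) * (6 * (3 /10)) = -896 /765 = -1.17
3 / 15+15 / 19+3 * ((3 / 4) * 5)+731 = 282431 / 380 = 743.24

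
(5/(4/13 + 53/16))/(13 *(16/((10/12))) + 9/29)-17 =-463719037/27286461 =-16.99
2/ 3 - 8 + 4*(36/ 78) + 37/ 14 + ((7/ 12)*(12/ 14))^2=-2833/ 1092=-2.59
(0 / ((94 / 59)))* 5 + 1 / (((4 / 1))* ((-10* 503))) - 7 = -140841 / 20120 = -7.00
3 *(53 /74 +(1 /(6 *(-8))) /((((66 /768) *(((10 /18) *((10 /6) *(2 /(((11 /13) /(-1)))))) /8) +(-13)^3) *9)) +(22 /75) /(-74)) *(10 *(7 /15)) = 840415253363 /84281337075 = 9.97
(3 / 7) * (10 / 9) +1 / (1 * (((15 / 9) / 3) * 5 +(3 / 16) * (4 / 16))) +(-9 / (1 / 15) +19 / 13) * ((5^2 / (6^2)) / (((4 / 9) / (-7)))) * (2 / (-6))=-431759759 / 888342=-486.03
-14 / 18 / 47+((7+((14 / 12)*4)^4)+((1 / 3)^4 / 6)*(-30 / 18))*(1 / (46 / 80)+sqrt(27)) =3337.71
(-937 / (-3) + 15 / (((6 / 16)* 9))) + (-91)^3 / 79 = -6556910 / 711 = -9222.10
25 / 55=5 / 11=0.45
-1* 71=-71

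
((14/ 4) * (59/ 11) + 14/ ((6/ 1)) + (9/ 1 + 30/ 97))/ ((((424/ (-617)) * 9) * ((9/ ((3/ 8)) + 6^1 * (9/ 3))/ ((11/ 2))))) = -0.64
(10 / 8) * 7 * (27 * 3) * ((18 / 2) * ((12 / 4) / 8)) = 76545 / 32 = 2392.03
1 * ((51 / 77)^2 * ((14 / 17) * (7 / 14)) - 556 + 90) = -394549 / 847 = -465.82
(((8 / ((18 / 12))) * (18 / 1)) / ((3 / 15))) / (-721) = -480 / 721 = -0.67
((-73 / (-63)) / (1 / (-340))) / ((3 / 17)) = -421940 / 189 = -2232.49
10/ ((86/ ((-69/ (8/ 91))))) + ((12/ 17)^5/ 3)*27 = -43806026643/ 488430808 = -89.69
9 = 9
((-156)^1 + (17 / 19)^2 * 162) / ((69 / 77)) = -243782 / 8303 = -29.36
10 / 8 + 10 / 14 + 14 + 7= 643 / 28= 22.96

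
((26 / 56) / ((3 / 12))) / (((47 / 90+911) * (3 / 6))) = 2340 / 574259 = 0.00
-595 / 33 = -18.03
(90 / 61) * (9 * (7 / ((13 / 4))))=22680 / 793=28.60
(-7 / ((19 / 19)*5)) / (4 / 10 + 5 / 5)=-1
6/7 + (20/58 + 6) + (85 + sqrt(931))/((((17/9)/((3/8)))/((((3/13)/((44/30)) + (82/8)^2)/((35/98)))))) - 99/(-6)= 318502989 * sqrt(19)/777920 + 9280621529/1857856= 6780.00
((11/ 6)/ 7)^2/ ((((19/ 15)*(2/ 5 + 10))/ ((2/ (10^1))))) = 605/ 580944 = 0.00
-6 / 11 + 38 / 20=149 / 110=1.35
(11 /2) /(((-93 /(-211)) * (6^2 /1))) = 2321 /6696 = 0.35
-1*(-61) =61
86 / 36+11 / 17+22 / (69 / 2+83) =231779 / 71910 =3.22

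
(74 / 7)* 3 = 222 / 7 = 31.71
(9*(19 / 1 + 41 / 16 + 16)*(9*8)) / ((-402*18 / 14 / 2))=-12621 / 134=-94.19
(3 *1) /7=3 /7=0.43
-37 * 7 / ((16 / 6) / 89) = -69153 / 8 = -8644.12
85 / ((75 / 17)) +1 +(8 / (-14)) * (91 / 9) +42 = 2542 / 45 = 56.49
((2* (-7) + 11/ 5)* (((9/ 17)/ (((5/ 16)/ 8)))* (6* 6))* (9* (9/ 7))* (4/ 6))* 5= -132129792/ 595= -222066.88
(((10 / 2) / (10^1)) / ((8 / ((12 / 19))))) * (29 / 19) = 87 / 1444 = 0.06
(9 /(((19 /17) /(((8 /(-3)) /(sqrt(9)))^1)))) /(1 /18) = -2448 /19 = -128.84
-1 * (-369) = 369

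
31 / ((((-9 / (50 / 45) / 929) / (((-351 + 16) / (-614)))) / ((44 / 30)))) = -212248630 / 74601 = -2845.12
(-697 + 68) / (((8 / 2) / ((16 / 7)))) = -2516 / 7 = -359.43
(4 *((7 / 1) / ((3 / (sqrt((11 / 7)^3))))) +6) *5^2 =150 +1100 *sqrt(77) / 21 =609.64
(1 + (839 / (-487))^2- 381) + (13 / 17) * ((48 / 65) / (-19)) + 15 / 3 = -142510027322 / 383027935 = -372.06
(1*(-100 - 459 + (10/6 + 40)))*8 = -12416/3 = -4138.67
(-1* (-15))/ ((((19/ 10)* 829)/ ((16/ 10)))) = 240/ 15751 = 0.02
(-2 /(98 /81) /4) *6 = -243 /98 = -2.48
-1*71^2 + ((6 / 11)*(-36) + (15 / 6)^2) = -222393 / 44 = -5054.39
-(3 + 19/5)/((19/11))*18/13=-6732/1235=-5.45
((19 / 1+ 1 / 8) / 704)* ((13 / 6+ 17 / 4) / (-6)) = -119 / 4096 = -0.03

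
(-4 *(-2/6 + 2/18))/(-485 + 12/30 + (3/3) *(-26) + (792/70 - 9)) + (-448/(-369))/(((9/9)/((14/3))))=5.66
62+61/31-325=-8092/31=-261.03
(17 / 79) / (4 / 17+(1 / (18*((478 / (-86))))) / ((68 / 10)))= 2486556 / 2701879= 0.92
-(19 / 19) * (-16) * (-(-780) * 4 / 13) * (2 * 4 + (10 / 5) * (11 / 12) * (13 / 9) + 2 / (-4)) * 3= 350720 / 3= 116906.67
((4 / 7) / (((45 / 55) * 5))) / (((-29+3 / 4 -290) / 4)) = -704 / 400995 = -0.00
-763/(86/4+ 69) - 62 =-12748/181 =-70.43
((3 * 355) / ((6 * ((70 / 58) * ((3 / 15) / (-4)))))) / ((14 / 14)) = -20590 / 7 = -2941.43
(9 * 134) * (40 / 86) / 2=12060 / 43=280.47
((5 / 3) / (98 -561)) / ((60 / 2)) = -1 / 8334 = -0.00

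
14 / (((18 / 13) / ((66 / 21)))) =286 / 9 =31.78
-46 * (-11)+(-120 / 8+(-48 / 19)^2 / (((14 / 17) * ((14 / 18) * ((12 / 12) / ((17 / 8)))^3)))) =41506397 / 70756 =586.61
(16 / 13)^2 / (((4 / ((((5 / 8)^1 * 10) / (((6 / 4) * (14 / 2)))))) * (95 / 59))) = 9440 / 67431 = 0.14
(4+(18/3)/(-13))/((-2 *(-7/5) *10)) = 23/182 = 0.13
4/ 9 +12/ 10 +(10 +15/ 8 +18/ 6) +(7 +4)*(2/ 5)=7531/ 360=20.92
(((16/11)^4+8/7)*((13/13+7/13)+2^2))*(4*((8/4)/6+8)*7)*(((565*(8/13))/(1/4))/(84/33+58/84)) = 209904113664000/67256761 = 3120937.00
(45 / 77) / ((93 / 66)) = 90 / 217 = 0.41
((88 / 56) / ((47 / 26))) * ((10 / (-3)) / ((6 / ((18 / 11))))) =-0.79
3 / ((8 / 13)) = 39 / 8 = 4.88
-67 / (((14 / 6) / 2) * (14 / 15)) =-61.53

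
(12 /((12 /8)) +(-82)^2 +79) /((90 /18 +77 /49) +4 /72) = 858186 /835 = 1027.77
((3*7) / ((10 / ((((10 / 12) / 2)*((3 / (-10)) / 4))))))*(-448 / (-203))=-21 / 145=-0.14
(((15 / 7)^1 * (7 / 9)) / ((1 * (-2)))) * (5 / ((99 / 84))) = -350 / 99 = -3.54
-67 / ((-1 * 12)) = 67 / 12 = 5.58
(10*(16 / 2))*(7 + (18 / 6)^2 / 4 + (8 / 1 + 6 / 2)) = 1620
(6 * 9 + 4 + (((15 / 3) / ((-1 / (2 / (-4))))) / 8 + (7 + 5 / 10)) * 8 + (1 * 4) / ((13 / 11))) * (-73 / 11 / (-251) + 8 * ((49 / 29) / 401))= 6220488609 / 834799394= 7.45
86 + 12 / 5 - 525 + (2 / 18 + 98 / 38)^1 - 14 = -382963 / 855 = -447.91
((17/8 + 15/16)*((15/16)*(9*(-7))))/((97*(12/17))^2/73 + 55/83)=-81082416555/29085875968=-2.79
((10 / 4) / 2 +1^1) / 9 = 1 / 4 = 0.25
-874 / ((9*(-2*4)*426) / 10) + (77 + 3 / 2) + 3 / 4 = 304937 / 3834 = 79.53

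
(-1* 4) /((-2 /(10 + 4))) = 28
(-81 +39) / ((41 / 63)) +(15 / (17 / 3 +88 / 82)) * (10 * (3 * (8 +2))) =20499966 / 33989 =603.14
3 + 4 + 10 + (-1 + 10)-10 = 16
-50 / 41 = -1.22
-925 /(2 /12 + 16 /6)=-5550 /17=-326.47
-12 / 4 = -3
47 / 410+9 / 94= 2027 / 9635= 0.21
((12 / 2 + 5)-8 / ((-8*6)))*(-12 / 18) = -67 / 9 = -7.44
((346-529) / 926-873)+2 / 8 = -1616699 / 1852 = -872.95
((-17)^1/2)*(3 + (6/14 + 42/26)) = -7803/182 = -42.87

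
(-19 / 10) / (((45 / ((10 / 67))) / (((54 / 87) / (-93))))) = 38 / 903495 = 0.00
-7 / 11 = -0.64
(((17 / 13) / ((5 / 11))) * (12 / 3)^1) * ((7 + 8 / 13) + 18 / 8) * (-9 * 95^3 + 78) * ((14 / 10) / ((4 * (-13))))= 5181624612549 / 219700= 23585000.51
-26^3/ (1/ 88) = -1546688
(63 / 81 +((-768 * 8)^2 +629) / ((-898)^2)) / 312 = 345389113 / 2264382432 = 0.15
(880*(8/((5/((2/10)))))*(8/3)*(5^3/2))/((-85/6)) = -56320/17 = -3312.94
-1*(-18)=18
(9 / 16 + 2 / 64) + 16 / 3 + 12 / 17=10825 / 1632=6.63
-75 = -75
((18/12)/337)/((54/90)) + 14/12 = 1187/1011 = 1.17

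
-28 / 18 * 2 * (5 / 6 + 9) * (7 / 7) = -826 / 27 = -30.59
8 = 8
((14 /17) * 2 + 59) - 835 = -13164 /17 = -774.35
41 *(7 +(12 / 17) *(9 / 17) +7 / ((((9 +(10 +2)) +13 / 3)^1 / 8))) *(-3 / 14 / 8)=-10.53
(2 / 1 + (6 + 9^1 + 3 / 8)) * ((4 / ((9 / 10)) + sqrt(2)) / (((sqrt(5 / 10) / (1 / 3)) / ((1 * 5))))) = 239.93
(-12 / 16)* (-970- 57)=3081 / 4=770.25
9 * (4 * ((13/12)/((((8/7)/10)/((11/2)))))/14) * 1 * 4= 2145/4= 536.25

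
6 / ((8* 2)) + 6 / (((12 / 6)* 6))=7 / 8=0.88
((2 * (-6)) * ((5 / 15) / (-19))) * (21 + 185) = 824 / 19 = 43.37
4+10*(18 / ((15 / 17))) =208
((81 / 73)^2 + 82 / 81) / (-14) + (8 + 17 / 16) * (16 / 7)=124209791 / 6043086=20.55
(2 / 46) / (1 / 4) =4 / 23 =0.17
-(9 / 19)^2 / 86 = -81 / 31046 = -0.00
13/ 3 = 4.33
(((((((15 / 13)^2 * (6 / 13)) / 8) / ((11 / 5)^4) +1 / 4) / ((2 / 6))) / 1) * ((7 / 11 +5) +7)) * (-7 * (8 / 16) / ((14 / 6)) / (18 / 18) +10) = 81.61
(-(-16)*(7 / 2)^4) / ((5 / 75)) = 36015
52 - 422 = -370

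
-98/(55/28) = -2744/55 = -49.89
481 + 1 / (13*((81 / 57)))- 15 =163585 / 351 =466.05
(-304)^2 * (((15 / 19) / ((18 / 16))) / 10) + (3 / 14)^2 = 3813403 / 588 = 6485.38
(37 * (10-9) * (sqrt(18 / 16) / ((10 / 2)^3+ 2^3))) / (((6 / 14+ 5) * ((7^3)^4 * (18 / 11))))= 407 * sqrt(2) / 239841824618928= 0.00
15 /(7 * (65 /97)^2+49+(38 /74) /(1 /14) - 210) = -5221995 /52452344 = -0.10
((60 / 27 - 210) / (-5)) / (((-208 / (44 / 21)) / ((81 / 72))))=-0.47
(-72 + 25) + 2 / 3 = -139 / 3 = -46.33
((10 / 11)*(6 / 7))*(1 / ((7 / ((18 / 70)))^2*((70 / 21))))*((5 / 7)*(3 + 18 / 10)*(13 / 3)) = 151632 / 32353475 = 0.00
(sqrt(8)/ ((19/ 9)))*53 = 954*sqrt(2)/ 19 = 71.01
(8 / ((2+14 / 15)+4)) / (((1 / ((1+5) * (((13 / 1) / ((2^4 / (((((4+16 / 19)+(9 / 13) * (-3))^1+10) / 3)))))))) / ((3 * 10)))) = 709425 / 988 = 718.04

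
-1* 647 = -647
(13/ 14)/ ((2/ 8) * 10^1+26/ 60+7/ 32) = 0.29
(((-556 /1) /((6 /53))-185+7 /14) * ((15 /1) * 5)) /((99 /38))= -14523125 /99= -146698.23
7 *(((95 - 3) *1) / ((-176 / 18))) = -1449 / 22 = -65.86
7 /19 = 0.37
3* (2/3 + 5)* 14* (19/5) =4522/5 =904.40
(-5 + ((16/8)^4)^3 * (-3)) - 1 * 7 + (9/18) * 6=-12297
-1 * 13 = -13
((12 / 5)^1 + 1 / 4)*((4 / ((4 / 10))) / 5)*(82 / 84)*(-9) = -6519 / 140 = -46.56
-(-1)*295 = 295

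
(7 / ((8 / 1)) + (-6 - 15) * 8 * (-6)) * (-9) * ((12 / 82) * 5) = -1089585 / 164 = -6643.81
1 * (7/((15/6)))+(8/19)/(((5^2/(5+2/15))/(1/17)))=339766/121125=2.81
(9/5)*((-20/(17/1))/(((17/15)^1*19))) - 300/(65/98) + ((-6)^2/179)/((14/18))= -40441379208/89442899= -452.15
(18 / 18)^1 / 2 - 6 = -11 / 2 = -5.50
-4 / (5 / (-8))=32 / 5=6.40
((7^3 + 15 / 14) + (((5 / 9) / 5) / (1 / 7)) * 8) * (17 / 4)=750329 / 504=1488.75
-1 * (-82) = 82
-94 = -94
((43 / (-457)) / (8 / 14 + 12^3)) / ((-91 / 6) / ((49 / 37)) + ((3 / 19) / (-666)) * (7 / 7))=4443663 / 934934027500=0.00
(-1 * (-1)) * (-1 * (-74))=74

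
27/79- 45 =-3528/79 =-44.66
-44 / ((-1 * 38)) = 22 / 19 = 1.16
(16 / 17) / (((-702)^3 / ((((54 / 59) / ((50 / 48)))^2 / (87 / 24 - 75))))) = 4096 / 139193957248125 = 0.00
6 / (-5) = -1.20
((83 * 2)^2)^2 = 759333136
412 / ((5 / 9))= 3708 / 5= 741.60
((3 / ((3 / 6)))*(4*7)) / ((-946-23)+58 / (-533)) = -89544 / 516535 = -0.17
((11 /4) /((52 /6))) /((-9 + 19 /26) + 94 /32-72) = -66 /16085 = -0.00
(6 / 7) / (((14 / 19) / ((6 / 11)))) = 342 / 539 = 0.63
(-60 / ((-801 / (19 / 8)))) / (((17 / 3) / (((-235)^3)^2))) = 16000397753984375 / 3026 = 5287639707199.07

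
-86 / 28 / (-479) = 43 / 6706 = 0.01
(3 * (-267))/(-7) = 801/7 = 114.43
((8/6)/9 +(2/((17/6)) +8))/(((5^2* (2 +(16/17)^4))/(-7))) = -0.89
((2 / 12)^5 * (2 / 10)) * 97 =97 / 38880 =0.00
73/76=0.96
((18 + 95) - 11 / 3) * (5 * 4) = 6560 / 3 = 2186.67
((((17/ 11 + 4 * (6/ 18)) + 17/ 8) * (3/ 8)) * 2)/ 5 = 1321/ 1760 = 0.75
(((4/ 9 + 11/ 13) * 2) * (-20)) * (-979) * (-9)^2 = 4093726.15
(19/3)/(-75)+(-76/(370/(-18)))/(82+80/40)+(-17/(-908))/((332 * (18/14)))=-709459811/17567348400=-0.04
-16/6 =-8/3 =-2.67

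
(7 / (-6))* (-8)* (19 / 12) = 133 / 9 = 14.78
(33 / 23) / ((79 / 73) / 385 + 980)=309155 / 211162839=0.00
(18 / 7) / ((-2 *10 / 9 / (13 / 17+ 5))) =-567 / 85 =-6.67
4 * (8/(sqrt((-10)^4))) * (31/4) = 62/25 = 2.48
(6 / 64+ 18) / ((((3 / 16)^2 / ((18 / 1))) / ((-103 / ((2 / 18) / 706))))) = -6062935968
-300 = -300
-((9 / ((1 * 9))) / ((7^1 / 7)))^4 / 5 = -1 / 5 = -0.20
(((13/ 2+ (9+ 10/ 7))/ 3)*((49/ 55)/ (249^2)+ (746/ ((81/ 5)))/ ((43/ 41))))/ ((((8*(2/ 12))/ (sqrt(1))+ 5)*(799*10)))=4577610073727/ 934930891887300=0.00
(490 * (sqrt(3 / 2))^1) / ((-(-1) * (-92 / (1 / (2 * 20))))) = -49 * sqrt(6) / 736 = -0.16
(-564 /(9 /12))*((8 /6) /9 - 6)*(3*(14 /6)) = 831712 /27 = 30804.15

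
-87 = -87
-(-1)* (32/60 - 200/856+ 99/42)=59699/22470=2.66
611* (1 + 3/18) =4277/6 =712.83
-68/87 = -0.78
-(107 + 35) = -142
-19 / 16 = -1.19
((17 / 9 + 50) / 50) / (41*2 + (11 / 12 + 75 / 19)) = 17746 / 1485375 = 0.01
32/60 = 8/15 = 0.53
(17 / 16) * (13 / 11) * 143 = 2873 / 16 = 179.56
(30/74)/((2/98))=735/37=19.86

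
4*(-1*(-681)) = 2724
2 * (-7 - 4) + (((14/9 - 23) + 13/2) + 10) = -485/18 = -26.94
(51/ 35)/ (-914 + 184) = -51/ 25550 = -0.00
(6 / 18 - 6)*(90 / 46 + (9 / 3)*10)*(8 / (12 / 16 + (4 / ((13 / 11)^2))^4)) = -2218787561120 / 104180934389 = -21.30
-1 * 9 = -9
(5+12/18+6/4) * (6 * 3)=129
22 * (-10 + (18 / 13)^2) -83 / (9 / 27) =-72133 / 169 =-426.82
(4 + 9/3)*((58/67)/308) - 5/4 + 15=40593/2948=13.77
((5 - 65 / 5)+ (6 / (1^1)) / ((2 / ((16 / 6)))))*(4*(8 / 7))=0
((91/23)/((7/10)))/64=65/736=0.09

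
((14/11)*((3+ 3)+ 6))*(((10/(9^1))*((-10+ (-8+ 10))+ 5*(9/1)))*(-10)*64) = -13260800/33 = -401842.42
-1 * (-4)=4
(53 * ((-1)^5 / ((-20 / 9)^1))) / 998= 477 / 19960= 0.02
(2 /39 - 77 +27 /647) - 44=-3050846 /25233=-120.91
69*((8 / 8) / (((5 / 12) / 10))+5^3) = 10281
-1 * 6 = -6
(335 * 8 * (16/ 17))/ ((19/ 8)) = 343040/ 323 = 1062.04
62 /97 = 0.64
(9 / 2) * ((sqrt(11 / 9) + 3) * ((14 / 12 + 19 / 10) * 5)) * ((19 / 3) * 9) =1311 * sqrt(11) + 11799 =16147.10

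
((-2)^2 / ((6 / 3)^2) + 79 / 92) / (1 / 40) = 1710 / 23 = 74.35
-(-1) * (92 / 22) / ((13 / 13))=46 / 11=4.18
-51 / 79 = -0.65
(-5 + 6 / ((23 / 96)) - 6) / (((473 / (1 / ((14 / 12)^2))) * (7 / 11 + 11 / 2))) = 2584 / 726915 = 0.00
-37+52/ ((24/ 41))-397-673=-6109/ 6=-1018.17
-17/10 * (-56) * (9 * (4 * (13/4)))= 55692/5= 11138.40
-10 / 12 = -5 / 6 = -0.83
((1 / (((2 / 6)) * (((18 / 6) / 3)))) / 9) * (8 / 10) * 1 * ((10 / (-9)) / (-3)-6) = -608 / 405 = -1.50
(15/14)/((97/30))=225/679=0.33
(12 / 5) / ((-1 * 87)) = -4 / 145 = -0.03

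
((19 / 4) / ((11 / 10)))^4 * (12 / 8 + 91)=15068365625 / 468512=32162.18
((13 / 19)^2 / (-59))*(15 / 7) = -2535 / 149093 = -0.02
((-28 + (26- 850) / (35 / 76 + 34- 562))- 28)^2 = 4763672917056 / 1607448649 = 2963.50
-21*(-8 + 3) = 105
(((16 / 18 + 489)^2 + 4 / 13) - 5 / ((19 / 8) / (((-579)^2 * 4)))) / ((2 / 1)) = -51679895117 / 40014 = -1291545.34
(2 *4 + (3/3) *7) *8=120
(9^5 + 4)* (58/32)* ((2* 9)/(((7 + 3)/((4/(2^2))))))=15412833/80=192660.41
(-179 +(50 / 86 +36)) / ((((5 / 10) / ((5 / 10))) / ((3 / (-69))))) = 6124 / 989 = 6.19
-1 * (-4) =4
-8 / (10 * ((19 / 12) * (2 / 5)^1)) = -24 / 19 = -1.26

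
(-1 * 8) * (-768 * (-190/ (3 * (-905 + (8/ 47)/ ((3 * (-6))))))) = 164597760/ 382819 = 429.96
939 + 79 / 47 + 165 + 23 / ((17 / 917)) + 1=1875515 / 799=2347.33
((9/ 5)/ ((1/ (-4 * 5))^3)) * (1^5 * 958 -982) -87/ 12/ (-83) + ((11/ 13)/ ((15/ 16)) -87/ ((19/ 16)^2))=8075647230127/ 23371140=345539.29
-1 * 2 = -2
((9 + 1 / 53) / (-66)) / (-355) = 239 / 620895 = 0.00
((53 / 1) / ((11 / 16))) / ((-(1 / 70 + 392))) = -59360 / 301851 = -0.20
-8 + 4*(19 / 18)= -34 / 9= -3.78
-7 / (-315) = 1 / 45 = 0.02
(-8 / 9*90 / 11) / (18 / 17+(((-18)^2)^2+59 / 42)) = -57120 / 824500853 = -0.00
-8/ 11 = -0.73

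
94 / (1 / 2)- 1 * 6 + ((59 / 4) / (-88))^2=22554009 / 123904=182.03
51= 51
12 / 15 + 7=7.80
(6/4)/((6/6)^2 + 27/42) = 21/23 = 0.91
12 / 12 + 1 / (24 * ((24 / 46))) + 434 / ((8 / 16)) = 250295 / 288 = 869.08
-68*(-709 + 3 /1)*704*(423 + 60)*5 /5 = 16324256256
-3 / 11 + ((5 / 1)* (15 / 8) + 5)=1241 / 88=14.10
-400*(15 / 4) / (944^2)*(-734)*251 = 34543875 / 111392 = 310.11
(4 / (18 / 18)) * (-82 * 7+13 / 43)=-98676 / 43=-2294.79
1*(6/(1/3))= 18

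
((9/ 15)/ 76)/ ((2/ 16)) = 6/ 95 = 0.06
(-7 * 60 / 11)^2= 1457.85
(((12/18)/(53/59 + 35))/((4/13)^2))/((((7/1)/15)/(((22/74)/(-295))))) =-1859/4388496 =-0.00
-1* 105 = -105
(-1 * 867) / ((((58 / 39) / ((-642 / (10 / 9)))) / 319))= 1074543327 / 10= 107454332.70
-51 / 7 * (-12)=612 / 7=87.43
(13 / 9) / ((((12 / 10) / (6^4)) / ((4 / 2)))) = 3120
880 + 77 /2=1837 /2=918.50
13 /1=13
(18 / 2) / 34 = 9 / 34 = 0.26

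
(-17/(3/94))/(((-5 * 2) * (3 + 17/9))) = 2397/220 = 10.90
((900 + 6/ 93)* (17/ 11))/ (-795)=-474334/ 271095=-1.75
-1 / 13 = -0.08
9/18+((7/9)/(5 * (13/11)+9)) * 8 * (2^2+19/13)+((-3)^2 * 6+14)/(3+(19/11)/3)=12337703/566046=21.80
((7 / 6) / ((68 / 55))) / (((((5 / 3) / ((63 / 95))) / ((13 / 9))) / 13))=91091 / 12920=7.05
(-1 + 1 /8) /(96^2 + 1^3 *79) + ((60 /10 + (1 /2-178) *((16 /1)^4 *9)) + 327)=-7785003231727 /74360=-104693427.00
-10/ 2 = -5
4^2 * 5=80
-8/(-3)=2.67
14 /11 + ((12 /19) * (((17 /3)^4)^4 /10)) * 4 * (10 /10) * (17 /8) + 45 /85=154693928973204355158704 /254908332855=606861012508.36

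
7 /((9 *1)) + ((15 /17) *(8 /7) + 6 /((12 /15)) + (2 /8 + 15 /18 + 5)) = 65843 /4284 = 15.37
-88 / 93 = -0.95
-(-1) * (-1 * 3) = -3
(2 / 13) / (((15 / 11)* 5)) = 22 / 975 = 0.02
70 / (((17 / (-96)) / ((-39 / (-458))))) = -131040 / 3893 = -33.66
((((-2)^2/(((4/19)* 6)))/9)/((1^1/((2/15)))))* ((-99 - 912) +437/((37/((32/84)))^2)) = -11596498969/244510245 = -47.43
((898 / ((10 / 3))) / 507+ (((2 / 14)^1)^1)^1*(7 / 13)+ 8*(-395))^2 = 7127223338596 / 714025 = 9981756.01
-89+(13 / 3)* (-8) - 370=-1481 / 3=-493.67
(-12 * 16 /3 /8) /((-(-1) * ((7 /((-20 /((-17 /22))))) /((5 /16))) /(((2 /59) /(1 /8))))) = -17600 /7021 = -2.51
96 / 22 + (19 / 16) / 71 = 54737 / 12496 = 4.38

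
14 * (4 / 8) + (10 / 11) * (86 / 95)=1635 / 209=7.82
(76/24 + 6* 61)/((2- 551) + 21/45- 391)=-11075/28186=-0.39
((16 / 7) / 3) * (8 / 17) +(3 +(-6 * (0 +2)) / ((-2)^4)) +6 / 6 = 5153 / 1428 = 3.61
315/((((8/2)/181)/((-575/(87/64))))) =-174846000/29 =-6029172.41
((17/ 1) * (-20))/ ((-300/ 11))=187/ 15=12.47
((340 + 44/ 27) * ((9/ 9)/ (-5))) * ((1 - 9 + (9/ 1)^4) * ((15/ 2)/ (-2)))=15111218/ 9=1679024.22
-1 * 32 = -32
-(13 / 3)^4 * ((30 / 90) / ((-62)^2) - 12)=3952356863 / 934092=4231.23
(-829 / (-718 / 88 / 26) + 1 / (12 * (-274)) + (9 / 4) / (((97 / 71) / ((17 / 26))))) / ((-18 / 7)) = -3442012520849 / 3349067202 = -1027.75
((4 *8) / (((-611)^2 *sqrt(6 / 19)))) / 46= 8 *sqrt(114) / 25759149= 0.00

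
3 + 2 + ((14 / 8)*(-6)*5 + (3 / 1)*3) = -77 / 2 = -38.50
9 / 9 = 1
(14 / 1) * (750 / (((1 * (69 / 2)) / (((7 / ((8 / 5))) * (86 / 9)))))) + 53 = 12776.43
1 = 1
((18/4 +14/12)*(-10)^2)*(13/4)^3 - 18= 932861/48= 19434.60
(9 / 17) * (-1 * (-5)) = 45 / 17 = 2.65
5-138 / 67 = 197 / 67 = 2.94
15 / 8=1.88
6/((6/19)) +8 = 27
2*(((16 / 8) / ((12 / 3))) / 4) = 1 / 4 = 0.25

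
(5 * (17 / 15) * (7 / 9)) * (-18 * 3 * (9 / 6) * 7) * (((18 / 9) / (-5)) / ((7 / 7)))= 4998 / 5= 999.60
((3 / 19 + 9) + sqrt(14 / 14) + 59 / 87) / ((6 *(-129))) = -8956 / 639711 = -0.01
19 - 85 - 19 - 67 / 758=-64497 / 758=-85.09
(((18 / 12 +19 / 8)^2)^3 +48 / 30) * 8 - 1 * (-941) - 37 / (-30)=13781973199 / 491520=28039.50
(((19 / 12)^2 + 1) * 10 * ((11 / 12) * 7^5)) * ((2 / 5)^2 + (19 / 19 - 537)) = -62534460373 / 216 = -289511390.62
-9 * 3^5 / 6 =-729 / 2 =-364.50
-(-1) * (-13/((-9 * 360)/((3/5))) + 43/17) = 232421/91800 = 2.53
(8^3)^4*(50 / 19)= 3435973836800 / 19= 180840728252.63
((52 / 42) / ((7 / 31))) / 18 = 403 / 1323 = 0.30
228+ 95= 323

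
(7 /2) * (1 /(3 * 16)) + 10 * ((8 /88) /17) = 2269 /17952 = 0.13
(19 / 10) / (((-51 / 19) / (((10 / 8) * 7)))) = -2527 / 408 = -6.19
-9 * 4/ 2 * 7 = -126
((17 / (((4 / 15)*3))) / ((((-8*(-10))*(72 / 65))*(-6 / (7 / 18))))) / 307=-7735 / 152782848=-0.00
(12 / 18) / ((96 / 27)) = 3 / 16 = 0.19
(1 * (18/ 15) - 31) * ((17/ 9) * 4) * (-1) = 10132/ 45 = 225.16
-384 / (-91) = 384 / 91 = 4.22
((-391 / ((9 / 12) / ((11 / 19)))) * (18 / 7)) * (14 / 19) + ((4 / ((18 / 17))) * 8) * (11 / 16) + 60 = -1595585 / 3249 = -491.10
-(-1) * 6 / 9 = 2 / 3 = 0.67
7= 7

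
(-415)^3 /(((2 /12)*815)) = -85768050 /163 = -526184.36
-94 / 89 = -1.06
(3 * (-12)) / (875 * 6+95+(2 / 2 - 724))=-18 / 2311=-0.01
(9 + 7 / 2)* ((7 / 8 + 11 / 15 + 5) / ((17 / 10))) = 19825 / 408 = 48.59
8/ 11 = 0.73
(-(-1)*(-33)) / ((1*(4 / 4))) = -33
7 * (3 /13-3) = -252 /13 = -19.38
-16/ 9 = -1.78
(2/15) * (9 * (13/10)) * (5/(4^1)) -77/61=839/1220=0.69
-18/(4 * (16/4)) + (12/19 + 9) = 1293/152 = 8.51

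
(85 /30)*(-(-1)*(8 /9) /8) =17 /54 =0.31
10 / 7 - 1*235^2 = -55223.57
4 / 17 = 0.24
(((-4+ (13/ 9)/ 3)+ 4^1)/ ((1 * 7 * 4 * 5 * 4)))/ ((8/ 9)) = 13/ 13440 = 0.00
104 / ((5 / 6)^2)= 3744 / 25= 149.76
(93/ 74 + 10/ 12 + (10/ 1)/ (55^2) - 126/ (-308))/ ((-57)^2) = 336109/ 436373190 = 0.00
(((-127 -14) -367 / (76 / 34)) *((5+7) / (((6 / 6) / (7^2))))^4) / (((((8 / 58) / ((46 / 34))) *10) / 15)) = -173373240833391312 / 323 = -536759259546103.13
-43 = -43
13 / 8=1.62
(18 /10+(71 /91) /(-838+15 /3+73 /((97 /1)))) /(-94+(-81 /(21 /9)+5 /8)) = -66081797 /4704878295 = -0.01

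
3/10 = 0.30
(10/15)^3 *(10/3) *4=320/81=3.95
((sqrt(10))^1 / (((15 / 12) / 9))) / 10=18*sqrt(10) / 25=2.28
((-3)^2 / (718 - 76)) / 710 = 3 / 151940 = 0.00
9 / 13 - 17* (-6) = 1335 / 13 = 102.69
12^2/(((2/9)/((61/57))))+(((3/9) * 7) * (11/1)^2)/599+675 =46739890/34143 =1368.95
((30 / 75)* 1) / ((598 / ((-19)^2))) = 361 / 1495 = 0.24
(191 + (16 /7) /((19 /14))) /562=0.34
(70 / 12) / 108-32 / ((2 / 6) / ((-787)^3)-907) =19186137924641 / 214866026929368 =0.09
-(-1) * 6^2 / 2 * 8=144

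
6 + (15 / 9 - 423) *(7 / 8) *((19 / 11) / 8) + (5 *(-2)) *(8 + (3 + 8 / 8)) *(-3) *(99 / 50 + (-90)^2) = 1924981873 / 660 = 2916639.20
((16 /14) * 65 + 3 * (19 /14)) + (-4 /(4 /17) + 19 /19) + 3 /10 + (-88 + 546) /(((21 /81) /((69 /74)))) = 2214276 /1295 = 1709.87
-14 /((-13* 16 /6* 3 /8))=14 /13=1.08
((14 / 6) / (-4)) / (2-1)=-7 / 12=-0.58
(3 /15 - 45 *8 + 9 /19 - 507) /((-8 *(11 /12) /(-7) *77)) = -10.74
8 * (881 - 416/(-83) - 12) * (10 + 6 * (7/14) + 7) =11606880/83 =139841.93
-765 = -765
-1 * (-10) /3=10 /3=3.33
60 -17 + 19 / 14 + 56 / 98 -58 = -183 / 14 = -13.07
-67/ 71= -0.94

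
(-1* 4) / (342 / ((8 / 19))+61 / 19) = -304 / 61975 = -0.00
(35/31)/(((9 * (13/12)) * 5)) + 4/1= 4864/1209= 4.02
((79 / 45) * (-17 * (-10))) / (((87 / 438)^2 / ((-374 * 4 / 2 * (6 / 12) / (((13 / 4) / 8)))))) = -685225159168 / 98397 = -6963882.63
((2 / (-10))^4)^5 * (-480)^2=9216 / 3814697265625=0.00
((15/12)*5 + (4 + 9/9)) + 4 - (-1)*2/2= 65/4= 16.25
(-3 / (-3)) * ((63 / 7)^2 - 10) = 71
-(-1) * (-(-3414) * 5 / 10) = 1707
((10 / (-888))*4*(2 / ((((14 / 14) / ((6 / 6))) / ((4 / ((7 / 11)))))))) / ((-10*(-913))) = -4 / 64491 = -0.00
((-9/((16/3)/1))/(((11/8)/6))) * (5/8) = -405/88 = -4.60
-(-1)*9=9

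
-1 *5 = -5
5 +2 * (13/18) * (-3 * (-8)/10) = 127/15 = 8.47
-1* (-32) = 32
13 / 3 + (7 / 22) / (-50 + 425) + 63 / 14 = 12147 / 1375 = 8.83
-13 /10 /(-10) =13 /100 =0.13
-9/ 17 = -0.53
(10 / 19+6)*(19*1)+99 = 223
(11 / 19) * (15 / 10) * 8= 132 / 19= 6.95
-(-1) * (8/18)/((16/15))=5/12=0.42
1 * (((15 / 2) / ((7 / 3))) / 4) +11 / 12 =289 / 168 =1.72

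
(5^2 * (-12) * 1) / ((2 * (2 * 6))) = -25 / 2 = -12.50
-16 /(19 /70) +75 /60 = -4385 /76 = -57.70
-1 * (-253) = 253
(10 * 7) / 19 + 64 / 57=274 / 57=4.81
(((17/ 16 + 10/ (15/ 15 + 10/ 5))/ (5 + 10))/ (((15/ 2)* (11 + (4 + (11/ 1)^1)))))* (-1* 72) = -211/ 1950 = -0.11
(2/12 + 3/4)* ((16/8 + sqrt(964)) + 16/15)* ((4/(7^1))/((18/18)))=506/315 + 22* sqrt(241)/21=17.87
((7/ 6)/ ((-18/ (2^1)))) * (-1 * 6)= 7/ 9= 0.78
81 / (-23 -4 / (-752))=-5076 / 1441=-3.52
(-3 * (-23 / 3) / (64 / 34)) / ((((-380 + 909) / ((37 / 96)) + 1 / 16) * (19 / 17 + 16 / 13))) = 3197207 / 843459078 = 0.00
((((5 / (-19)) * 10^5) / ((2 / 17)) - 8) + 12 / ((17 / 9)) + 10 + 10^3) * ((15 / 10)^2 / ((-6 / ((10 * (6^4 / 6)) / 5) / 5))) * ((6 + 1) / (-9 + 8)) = -407810792340 / 323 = -1262572112.51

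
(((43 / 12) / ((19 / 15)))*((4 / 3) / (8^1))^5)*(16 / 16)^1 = 215 / 590976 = 0.00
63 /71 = 0.89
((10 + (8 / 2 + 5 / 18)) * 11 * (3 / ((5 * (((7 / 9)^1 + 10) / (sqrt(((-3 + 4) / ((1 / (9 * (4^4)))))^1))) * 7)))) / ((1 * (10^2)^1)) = 50886 / 84875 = 0.60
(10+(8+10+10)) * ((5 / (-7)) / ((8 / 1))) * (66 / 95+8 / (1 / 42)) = -15993 / 14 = -1142.36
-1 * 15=-15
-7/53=-0.13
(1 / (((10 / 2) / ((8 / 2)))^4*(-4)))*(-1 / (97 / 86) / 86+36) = -223424 / 60625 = -3.69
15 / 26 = 0.58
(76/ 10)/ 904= 19/ 2260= 0.01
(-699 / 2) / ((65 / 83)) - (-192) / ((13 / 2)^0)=-33057 / 130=-254.28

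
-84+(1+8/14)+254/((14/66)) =1115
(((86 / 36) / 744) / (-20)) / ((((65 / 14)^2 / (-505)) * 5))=212807 / 282906000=0.00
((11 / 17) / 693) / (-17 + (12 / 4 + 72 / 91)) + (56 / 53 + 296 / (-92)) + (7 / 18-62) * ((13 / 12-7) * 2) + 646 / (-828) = 976700712053 / 1345088484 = 726.12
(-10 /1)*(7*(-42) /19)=2940 /19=154.74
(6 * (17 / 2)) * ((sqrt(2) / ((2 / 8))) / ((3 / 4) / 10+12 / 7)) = 19040 * sqrt(2) / 167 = 161.24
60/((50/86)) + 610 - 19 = 694.20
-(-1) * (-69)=-69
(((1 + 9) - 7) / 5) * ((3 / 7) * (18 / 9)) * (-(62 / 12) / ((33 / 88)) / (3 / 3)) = -248 / 35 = -7.09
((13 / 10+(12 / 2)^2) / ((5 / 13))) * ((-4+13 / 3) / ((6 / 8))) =9698 / 225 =43.10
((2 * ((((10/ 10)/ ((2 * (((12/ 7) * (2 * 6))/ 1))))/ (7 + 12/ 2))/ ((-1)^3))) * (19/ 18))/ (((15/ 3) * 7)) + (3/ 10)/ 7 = 50411/ 1179360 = 0.04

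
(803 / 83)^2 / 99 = 58619 / 62001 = 0.95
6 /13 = 0.46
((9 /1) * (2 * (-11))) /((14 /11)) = -155.57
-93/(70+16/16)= -93/71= -1.31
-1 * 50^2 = -2500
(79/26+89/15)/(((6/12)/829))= 2900671/195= 14875.24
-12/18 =-2/3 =-0.67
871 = 871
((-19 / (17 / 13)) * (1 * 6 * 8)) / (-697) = 11856 / 11849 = 1.00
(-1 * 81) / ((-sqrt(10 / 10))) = 81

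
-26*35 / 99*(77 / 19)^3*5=-188838650 / 61731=-3059.06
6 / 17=0.35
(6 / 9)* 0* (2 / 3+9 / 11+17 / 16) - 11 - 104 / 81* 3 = -401 / 27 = -14.85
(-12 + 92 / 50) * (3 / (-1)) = 762 / 25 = 30.48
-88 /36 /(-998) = 11 /4491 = 0.00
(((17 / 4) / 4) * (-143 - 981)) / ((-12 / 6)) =4777 / 8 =597.12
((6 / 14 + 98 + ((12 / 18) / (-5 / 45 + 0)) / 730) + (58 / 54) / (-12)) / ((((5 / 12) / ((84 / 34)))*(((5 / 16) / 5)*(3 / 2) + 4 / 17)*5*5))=5209615424 / 73501875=70.88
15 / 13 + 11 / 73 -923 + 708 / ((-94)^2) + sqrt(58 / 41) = -1932020028 / 2096341 + sqrt(2378) / 41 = -920.43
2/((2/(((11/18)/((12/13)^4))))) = 314171/373248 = 0.84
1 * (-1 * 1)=-1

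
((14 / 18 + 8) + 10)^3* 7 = 33787663 / 729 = 46347.96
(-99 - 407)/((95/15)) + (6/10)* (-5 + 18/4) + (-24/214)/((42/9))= -11415933/142310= -80.22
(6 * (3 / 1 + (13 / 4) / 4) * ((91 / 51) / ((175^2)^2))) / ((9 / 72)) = 793 / 2277734375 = 0.00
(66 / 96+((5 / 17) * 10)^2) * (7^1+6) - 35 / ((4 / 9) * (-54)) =1704211 / 13872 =122.85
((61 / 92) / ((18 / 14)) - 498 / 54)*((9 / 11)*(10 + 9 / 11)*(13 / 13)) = -857871 / 11132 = -77.06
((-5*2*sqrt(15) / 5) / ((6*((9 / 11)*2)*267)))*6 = -11*sqrt(15) / 2403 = -0.02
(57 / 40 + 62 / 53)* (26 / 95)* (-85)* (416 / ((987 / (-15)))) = 126434984 / 331303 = 381.63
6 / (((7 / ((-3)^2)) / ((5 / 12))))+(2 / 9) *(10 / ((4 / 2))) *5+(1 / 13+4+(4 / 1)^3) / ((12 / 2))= 16475 / 819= 20.12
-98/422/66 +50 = 696251/13926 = 50.00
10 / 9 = 1.11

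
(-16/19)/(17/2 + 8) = -32/627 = -0.05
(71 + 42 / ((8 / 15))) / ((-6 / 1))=-599 / 24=-24.96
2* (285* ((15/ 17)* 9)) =76950/ 17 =4526.47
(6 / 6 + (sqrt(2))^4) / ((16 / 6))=15 / 8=1.88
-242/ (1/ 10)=-2420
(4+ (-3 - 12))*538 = -5918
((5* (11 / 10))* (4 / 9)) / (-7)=-22 / 63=-0.35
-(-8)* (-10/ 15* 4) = -64/ 3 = -21.33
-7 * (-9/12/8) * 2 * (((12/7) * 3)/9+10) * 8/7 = 111/7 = 15.86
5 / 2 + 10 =25 / 2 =12.50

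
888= 888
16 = 16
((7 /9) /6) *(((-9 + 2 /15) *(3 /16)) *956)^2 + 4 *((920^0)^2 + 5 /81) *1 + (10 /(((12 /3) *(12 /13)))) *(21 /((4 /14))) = 21231855199 /64800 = 327652.09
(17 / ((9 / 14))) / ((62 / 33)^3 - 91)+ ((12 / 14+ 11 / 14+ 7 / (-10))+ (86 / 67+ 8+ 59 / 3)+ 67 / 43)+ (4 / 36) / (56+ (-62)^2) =66827814459170353 / 2146193494836300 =31.14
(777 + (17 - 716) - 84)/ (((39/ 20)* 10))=-4/ 13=-0.31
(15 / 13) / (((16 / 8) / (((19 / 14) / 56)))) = 285 / 20384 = 0.01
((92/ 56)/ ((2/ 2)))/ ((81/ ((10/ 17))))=0.01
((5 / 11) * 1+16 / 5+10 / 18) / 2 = 1042 / 495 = 2.11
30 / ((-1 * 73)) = -30 / 73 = -0.41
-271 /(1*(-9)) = 271 /9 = 30.11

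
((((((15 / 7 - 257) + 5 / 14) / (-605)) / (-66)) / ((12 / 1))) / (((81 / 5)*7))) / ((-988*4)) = 509 / 429477624576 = 0.00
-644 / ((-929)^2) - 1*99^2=-8458665485 / 863041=-9801.00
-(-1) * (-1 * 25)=-25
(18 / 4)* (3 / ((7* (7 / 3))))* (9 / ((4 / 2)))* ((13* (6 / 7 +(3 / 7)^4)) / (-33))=-6757101 / 5176556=-1.31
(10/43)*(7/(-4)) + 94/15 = 7559/1290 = 5.86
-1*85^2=-7225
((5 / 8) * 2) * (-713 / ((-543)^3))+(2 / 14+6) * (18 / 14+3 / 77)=2808849076343 / 345182083092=8.14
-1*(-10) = 10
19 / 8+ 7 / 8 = 13 / 4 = 3.25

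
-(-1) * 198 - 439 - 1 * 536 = -777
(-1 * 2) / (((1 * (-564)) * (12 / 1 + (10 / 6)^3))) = 9 / 42206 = 0.00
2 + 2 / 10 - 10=-39 / 5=-7.80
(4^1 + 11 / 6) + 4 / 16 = 73 / 12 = 6.08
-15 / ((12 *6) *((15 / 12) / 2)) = -1 / 3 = -0.33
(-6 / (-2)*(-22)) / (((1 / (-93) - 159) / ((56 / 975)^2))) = 534688 / 390495625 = 0.00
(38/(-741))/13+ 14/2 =7.00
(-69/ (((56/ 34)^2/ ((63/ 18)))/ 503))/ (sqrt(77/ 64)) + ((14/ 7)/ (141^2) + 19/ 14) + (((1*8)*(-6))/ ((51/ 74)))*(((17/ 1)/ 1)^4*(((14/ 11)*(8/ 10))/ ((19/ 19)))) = -90667711697183/ 15308370 - 10030323*sqrt(77)/ 2156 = -5963577.75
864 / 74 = 432 / 37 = 11.68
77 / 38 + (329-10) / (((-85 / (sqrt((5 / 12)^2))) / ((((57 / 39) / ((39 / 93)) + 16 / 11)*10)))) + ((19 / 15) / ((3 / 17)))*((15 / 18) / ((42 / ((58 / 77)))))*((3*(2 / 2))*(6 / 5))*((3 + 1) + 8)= -31151073229 / 441335895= -70.58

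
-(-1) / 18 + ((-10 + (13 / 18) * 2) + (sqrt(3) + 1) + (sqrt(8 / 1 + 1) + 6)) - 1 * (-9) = sqrt(3) + 21 / 2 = 12.23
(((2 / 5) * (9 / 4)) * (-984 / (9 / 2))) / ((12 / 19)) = -311.60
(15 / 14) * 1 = 1.07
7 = 7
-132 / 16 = -33 / 4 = -8.25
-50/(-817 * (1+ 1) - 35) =50/1669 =0.03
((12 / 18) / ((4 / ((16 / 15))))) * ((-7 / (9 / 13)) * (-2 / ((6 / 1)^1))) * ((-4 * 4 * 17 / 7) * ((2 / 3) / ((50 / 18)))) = -56576 / 10125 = -5.59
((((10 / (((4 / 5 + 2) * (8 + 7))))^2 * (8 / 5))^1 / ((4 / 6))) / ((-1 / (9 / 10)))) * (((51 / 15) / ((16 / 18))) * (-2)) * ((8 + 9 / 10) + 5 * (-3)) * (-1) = 27999 / 4900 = 5.71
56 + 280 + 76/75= 25276/75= 337.01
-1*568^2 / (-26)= 161312 / 13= 12408.62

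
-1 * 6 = -6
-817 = -817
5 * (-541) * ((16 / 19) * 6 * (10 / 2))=-1298400 / 19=-68336.84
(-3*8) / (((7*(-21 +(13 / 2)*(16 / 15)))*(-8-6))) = -180 / 10339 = -0.02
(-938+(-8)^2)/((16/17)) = -7429/8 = -928.62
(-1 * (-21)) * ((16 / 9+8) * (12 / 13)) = 2464 / 13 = 189.54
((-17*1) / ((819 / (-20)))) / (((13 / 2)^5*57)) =10880 / 17333071119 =0.00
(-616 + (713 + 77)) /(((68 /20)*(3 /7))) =2030 /17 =119.41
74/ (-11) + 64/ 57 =-3514/ 627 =-5.60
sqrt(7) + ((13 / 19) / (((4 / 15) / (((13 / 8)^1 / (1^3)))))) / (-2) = -2535 / 1216 + sqrt(7) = 0.56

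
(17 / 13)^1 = 17 / 13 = 1.31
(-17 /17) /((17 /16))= -16 /17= -0.94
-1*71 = -71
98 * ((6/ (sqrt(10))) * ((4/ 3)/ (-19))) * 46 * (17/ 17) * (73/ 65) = -1316336 * sqrt(10)/ 6175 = -674.11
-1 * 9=-9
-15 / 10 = -3 / 2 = -1.50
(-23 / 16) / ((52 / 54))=-621 / 416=-1.49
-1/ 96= -0.01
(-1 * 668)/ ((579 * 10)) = -334/ 2895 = -0.12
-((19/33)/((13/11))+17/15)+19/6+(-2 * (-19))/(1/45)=222501/130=1711.55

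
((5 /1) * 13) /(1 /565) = 36725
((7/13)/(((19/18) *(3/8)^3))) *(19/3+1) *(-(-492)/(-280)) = -461824/3705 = -124.65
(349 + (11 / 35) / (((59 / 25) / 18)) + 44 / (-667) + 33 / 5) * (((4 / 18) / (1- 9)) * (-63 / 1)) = 123249557 / 196765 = 626.38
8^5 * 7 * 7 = 1605632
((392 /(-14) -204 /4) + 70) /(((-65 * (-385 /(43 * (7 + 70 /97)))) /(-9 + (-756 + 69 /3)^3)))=1482565847274 /31525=47028258.44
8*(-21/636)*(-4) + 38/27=3526/1431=2.46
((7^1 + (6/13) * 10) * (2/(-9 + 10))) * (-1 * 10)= -232.31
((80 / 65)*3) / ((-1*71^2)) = -48 / 65533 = -0.00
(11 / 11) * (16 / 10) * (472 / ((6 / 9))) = 5664 / 5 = 1132.80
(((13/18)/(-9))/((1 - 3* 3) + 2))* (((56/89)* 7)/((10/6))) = 0.04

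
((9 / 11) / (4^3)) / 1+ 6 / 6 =713 / 704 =1.01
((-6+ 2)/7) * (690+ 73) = -436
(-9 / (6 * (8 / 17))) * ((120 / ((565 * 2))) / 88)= -153 / 39776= -0.00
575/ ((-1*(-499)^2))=-575/ 249001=-0.00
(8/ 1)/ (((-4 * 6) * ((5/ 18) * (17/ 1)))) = -6/ 85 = -0.07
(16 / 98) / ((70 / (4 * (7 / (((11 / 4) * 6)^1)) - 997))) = -26276 / 11319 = -2.32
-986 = -986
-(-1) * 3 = 3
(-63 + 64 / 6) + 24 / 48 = -311 / 6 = -51.83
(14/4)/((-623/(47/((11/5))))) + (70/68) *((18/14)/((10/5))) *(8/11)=12025/33286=0.36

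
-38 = -38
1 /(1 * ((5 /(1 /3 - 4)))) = -11 /15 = -0.73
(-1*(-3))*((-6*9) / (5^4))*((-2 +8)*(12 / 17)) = -11664 / 10625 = -1.10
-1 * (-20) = 20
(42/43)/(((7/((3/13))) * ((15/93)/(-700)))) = -78120/559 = -139.75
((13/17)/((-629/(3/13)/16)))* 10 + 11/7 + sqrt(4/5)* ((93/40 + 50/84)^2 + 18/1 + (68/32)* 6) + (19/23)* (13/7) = 5269220/1721573 + 27714409* sqrt(5)/1764000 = 38.19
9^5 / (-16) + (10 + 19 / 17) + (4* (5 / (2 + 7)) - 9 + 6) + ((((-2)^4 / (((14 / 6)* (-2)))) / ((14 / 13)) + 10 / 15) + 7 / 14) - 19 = -443971097 / 119952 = -3701.24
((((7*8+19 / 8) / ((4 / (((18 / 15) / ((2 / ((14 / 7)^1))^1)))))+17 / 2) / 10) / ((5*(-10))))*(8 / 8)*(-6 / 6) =2081 / 40000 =0.05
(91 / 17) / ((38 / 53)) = 4823 / 646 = 7.47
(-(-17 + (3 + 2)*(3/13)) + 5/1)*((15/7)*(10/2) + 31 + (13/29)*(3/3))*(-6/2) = -6958467/2639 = -2636.78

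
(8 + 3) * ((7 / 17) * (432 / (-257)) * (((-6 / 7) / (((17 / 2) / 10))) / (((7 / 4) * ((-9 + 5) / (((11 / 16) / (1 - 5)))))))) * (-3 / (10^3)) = -29403 / 51991100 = -0.00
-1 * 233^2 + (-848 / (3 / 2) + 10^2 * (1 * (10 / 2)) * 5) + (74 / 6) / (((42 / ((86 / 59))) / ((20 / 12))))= -583795216 / 11151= -52353.62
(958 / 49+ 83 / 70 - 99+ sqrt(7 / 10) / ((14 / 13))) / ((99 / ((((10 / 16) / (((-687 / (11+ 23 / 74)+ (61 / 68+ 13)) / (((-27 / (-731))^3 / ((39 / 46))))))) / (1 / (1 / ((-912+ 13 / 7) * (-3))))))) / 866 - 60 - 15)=1125777117249 / 5661859971790157933 - 381629313 * sqrt(70) / 1617674277654330838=0.00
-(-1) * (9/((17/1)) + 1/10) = 107/170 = 0.63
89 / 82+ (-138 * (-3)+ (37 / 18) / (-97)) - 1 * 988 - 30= -21580882 / 35793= -602.94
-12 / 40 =-3 / 10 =-0.30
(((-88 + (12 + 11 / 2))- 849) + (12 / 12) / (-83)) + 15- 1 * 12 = -916.51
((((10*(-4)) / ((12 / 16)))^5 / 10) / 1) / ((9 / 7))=-73400320000 / 2187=-33562103.34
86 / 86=1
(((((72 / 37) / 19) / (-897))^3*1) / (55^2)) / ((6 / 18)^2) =-124416 / 28093439860879003325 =-0.00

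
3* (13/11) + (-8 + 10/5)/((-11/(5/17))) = 63/17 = 3.71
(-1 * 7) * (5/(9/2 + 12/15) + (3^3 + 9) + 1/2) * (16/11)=-222264/583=-381.24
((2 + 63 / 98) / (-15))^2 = 1369 / 44100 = 0.03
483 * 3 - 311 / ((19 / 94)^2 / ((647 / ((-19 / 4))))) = 7121752339 / 6859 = 1038307.67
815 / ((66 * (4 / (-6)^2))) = 2445 / 22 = 111.14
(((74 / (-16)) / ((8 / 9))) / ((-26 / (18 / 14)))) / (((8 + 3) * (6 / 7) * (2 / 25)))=24975 / 73216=0.34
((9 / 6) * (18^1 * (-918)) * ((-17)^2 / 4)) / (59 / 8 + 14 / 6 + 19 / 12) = -42978924 / 271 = -158593.82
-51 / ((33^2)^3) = -17 / 430489323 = -0.00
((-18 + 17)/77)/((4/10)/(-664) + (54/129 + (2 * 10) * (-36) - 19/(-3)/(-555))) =23769540/1317039132871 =0.00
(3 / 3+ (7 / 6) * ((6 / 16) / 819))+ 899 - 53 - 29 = 818.00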